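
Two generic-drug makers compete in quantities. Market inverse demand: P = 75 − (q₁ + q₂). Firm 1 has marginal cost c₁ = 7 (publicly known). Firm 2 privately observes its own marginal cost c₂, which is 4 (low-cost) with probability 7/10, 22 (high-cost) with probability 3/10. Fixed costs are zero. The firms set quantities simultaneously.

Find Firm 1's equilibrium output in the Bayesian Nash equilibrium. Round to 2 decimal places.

Firm 2 with cost c maximizes (75 − (q₁+q₂) − c)·q₂, giving q₂(c) = (75 − c − q₁)/2.
E[c₂] = 7/10·4 + 3/10·22 = 9.4
Firm 1's FOC against E[q₂] yields q₁ = (75 − 2·7 + E[c₂])/3 = (75 − 14 + 9.4)/3 = 23.4667.

23.47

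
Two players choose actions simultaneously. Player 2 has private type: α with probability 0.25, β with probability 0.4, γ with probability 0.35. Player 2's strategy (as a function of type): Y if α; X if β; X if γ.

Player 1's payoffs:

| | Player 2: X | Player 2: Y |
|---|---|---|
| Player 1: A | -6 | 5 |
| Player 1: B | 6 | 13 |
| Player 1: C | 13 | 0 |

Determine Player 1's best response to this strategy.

E[A] = 0.25·(5) + 0.4·(-6) + 0.35·(-6) = -3.25
E[B] = 0.25·(13) + 0.4·(6) + 0.35·(6) = 7.75
E[C] = 0.25·(0) + 0.4·(13) + 0.35·(13) = 9.75
Best response: C (9.75 is the largest).

C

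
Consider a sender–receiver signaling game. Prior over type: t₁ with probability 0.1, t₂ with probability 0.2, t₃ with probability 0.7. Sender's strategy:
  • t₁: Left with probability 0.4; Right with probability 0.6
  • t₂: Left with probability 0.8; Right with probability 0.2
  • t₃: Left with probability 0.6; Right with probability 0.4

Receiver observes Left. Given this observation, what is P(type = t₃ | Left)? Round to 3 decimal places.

0.677

Apply Bayes' rule using the sender's strategy as the likelihood.
P(Left) = 0.1·0.4 + 0.2·0.8 + 0.7·0.6 = 0.62
P(t₃ | Left) = (0.7·0.6) / 0.62 = 0.42 / 0.62 = 0.677419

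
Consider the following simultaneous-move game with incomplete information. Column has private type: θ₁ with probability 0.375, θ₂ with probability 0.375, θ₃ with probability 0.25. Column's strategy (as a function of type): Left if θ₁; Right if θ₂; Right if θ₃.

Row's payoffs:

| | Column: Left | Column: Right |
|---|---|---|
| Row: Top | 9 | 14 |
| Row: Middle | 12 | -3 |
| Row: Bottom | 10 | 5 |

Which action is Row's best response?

E[Top] = 0.375·(9) + 0.375·(14) + 0.25·(14) = 12.125
E[Middle] = 0.375·(12) + 0.375·(-3) + 0.25·(-3) = 2.625
E[Bottom] = 0.375·(10) + 0.375·(5) + 0.25·(5) = 6.875
Best response: Top (12.125 is the largest).

Top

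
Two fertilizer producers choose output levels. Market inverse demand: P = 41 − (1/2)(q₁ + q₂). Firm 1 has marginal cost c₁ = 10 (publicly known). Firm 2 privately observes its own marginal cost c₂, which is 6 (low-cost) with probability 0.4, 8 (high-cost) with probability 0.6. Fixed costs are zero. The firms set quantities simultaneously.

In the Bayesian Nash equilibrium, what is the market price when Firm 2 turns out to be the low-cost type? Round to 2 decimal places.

18.80

Type-c best response for Firm 2: q₂(c) = (41 − c) − q₁/2.
Firm 1 maximizes expected profit; its first-order condition is 41 − q₁ − (1/2)E[q₂] − 10 = 0.
Substituting E[q₂] and solving: E[c₂] = 7.2, so q₁ = (41 − 2·10 + 7.2)/(3/2) = 18.8.
q₂(low-cost) = 25.6, so P = 41 − (1/2)·(18.8 + 25.6) = 18.8.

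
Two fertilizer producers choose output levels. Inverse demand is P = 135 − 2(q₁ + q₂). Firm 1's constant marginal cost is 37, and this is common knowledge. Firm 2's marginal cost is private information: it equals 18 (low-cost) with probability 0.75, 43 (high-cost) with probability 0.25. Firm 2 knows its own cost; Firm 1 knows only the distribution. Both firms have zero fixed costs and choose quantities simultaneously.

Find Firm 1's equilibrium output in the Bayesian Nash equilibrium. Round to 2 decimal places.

Type-c best response for Firm 2: q₂(c) = (135 − c)/4 − q₁/2.
Firm 1 maximizes expected profit; its first-order condition is 135 − 4q₁ − 2E[q₂] − 37 = 0.
Substituting E[q₂] and solving: E[c₂] = 24.25, so q₁ = (135 − 2·37 + 24.25)/6 = 14.2083.

14.21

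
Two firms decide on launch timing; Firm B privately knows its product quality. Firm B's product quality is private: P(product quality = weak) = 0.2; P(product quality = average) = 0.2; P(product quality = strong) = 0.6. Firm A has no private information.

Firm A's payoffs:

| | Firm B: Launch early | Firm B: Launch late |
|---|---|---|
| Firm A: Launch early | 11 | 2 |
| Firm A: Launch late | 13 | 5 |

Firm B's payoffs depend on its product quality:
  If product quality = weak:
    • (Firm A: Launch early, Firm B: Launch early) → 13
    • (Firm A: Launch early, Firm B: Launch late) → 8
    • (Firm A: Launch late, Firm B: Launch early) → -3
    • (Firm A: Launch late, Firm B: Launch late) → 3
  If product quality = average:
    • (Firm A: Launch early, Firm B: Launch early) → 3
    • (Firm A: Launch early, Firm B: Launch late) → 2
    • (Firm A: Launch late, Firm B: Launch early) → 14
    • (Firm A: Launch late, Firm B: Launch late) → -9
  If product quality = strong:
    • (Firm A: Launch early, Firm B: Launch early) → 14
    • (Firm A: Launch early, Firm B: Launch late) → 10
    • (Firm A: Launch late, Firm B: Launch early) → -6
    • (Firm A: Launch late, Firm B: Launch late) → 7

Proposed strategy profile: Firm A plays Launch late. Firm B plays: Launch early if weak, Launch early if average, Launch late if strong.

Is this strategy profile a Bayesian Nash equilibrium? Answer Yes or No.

No

Firm A plays Launch late: E[Launch late] = 0.2·(13) + 0.2·(13) + 0.6·(5) = 8.2; E[Launch early] = 5.6. Best-responding. ✓
Firm B (product quality weak), facing Launch late: Launch early gives -3, Launch late gives 3. Proposed Launch early is not best — profitable deviation exists. ✗
Firm B (product quality average), facing Launch late: Launch early gives 14, Launch late gives -9. Proposed Launch early is best. ✓
Firm B (product quality strong), facing Launch late: Launch early gives -6, Launch late gives 7. Proposed Launch late is best. ✓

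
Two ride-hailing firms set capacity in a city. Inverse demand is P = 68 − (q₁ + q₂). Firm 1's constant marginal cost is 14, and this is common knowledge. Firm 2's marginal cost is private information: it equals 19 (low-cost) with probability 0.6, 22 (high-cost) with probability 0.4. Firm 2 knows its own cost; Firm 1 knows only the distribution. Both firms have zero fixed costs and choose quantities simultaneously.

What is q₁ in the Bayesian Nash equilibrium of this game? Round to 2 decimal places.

Each type of Firm 2 best-responds to q₁; Firm 1 best-responds to the expected q₂ over Firm 2's types.
Firm 2 with cost c maximizes (68 − (q₁+q₂) − c)·q₂, giving q₂(c) = (68 − c − q₁)/2.
E[c₂] = 0.6·19 + 0.4·22 = 20.2
Firm 1's FOC against E[q₂] yields q₁ = (68 − 2·14 + E[c₂])/3 = (68 − 28 + 20.2)/3 = 20.0667.

20.07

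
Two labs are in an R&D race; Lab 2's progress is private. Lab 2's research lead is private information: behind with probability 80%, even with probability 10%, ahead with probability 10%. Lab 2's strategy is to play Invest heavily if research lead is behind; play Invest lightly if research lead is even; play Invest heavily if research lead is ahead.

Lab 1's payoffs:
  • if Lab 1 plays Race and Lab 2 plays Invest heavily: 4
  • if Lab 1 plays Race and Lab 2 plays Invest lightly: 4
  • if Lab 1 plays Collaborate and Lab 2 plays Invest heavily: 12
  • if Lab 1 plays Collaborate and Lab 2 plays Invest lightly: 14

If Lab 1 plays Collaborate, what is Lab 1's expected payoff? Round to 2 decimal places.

12.20

Take the expectation over Lab 2's research lead, weighting each type's action by its prior probability.
E[Collaborate] = 0.8·12 + 0.1·14 + 0.1·12 = 9.6 + 1.4 + 1.2 = 12.2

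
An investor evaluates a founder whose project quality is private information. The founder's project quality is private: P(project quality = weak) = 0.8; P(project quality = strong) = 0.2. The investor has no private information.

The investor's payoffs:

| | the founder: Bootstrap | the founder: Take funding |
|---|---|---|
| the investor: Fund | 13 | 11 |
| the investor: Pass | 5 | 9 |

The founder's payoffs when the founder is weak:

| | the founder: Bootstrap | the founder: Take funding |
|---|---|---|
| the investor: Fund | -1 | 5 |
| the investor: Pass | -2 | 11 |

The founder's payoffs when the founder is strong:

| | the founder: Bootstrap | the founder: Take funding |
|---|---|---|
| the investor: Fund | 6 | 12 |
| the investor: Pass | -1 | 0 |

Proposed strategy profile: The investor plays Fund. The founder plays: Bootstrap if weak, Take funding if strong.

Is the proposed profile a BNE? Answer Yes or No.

A profile is a BNE iff every type of every player is best-responding given beliefs about the other side.
The investor plays Fund: E[Fund] = 0.8·(13) + 0.2·(11) = 12.6; E[Pass] = 5.8. Best-responding. ✓
The founder (project quality weak), facing Fund: Bootstrap gives -1, Take funding gives 5. Proposed Bootstrap is not best — profitable deviation exists. ✗
The founder (project quality strong), facing Fund: Bootstrap gives 6, Take funding gives 12. Proposed Take funding is best. ✓

No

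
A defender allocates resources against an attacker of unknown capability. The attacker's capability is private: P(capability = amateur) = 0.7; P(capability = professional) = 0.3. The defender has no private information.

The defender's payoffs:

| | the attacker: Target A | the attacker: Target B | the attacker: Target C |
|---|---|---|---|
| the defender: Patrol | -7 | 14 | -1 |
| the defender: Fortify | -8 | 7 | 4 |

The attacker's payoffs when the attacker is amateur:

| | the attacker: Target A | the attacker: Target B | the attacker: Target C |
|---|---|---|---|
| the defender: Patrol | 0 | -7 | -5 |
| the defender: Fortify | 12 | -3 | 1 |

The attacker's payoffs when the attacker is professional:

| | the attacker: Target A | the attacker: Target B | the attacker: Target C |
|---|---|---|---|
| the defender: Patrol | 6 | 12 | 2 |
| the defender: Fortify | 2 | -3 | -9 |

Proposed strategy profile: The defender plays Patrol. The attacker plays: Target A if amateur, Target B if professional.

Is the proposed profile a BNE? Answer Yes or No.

Yes

The defender plays Patrol: E[Patrol] = 0.7·(-7) + 0.3·(14) = -0.7; E[Fortify] = -3.5. Best-responding. ✓
The attacker (capability amateur), facing Patrol: Target A gives 0, Target B gives -7, Target C gives -5. Proposed Target A is best. ✓
The attacker (capability professional), facing Patrol: Target A gives 6, Target B gives 12, Target C gives 2. Proposed Target B is best. ✓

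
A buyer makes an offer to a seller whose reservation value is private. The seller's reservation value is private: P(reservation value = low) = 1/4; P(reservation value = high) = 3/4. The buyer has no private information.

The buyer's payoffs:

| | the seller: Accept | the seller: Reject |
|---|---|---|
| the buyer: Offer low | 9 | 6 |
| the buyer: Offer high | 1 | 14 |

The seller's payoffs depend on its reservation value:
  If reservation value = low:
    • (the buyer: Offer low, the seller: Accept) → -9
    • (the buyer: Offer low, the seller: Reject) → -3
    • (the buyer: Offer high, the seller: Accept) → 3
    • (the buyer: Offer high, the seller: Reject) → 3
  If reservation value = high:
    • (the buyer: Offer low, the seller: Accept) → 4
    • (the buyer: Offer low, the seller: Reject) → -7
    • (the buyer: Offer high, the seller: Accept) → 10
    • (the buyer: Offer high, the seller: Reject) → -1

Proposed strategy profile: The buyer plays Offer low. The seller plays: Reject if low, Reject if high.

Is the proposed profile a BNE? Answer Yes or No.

The buyer plays Offer low: E[Offer low] = 1/4·(6) + 3/4·(6) = 6; E[Offer high] = 14. Not best-responding. ✗
The seller (reservation value low), facing Offer low: Accept gives -9, Reject gives -3. Proposed Reject is best. ✓
The seller (reservation value high), facing Offer low: Accept gives 4, Reject gives -7. Proposed Reject is not best — profitable deviation exists. ✗

No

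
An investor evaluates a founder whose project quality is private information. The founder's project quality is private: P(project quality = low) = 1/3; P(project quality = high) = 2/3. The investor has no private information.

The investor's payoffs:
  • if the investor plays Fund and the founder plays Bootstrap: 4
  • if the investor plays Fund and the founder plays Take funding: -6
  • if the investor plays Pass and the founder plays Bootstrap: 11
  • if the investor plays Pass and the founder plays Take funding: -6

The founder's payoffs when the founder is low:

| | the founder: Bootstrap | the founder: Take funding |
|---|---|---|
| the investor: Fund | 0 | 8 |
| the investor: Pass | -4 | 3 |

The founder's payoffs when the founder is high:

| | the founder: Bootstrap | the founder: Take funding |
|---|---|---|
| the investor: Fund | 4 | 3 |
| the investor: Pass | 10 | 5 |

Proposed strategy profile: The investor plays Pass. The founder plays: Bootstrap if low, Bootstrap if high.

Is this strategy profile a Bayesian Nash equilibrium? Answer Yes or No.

No

The investor plays Pass: E[Pass] = 1/3·(11) + 2/3·(11) = 11; E[Fund] = 4. Best-responding. ✓
The founder (project quality low), facing Pass: Bootstrap gives -4, Take funding gives 3. Proposed Bootstrap is not best — profitable deviation exists. ✗
The founder (project quality high), facing Pass: Bootstrap gives 10, Take funding gives 5. Proposed Bootstrap is best. ✓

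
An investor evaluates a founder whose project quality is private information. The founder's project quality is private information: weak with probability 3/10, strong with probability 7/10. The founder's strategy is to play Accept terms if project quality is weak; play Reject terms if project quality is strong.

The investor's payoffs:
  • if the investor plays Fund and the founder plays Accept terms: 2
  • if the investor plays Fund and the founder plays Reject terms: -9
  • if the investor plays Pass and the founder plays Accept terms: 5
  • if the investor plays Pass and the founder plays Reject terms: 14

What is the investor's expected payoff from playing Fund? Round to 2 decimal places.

E[Fund] = 3/10·2 + 7/10·(-9) = 3/5 + (-63/10) = -57/10

-5.70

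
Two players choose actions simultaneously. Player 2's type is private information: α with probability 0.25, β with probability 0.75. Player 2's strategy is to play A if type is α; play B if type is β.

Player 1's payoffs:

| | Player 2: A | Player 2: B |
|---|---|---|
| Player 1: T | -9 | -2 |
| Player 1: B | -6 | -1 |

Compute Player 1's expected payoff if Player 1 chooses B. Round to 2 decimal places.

E[B] = 0.25·(-6) + 0.75·(-1) = (-1.5) + (-0.75) = -2.25

-2.25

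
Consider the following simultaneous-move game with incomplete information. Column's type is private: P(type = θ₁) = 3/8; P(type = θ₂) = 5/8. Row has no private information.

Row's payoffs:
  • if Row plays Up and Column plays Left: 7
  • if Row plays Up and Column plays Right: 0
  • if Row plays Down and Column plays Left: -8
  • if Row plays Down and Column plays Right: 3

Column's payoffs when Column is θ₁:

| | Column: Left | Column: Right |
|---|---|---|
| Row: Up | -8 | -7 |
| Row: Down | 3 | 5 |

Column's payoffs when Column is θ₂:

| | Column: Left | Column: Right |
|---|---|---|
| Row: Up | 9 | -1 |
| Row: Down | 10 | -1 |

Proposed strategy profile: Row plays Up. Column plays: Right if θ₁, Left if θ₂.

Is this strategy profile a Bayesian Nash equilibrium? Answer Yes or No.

Yes

Row plays Up: E[Up] = 3/8·(0) + 5/8·(7) = 35/8; E[Down] = -31/8. Best-responding. ✓
Column (type θ₁), facing Up: Left gives -8, Right gives -7. Proposed Right is best. ✓
Column (type θ₂), facing Up: Left gives 9, Right gives -1. Proposed Left is best. ✓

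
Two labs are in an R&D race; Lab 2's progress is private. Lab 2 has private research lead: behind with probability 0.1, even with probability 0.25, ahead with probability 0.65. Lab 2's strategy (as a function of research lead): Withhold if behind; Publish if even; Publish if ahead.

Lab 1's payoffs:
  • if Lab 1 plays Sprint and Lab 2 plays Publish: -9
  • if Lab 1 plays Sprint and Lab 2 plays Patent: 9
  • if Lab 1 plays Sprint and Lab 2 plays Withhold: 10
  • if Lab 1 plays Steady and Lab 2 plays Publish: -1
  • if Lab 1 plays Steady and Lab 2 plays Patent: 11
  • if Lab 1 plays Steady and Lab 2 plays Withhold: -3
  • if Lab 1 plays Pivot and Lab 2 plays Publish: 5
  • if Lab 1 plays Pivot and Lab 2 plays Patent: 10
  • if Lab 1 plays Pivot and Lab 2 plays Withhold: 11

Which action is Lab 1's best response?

Pivot

E[Sprint] = 0.1·(10) + 0.25·(-9) + 0.65·(-9) = -7.1
E[Steady] = 0.1·(-3) + 0.25·(-1) + 0.65·(-1) = -1.2
E[Pivot] = 0.1·(11) + 0.25·(5) + 0.65·(5) = 5.6
Best response: Pivot (5.6 is the largest).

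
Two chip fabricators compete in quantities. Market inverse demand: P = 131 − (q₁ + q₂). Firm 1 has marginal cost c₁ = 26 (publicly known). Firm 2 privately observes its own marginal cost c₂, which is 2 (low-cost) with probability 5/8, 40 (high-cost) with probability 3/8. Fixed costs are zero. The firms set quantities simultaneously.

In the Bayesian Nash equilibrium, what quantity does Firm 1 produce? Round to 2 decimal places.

31.75

Firm 2 with cost c maximizes (131 − (q₁+q₂) − c)·q₂, giving q₂(c) = (131 − c − q₁)/2.
E[c₂] = 5/8·2 + 3/8·40 = 16.25
Firm 1's FOC against E[q₂] yields q₁ = (131 − 2·26 + E[c₂])/3 = (131 − 52 + 16.25)/3 = 31.75.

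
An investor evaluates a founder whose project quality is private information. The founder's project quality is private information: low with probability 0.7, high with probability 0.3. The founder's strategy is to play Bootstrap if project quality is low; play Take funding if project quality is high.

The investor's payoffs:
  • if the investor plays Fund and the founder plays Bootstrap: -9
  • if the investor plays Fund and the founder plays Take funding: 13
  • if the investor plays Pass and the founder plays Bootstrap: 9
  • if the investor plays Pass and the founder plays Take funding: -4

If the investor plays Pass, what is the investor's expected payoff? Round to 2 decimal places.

5.10

E[Pass] = 0.7·9 + 0.3·(-4) = 6.3 + (-1.2) = 5.1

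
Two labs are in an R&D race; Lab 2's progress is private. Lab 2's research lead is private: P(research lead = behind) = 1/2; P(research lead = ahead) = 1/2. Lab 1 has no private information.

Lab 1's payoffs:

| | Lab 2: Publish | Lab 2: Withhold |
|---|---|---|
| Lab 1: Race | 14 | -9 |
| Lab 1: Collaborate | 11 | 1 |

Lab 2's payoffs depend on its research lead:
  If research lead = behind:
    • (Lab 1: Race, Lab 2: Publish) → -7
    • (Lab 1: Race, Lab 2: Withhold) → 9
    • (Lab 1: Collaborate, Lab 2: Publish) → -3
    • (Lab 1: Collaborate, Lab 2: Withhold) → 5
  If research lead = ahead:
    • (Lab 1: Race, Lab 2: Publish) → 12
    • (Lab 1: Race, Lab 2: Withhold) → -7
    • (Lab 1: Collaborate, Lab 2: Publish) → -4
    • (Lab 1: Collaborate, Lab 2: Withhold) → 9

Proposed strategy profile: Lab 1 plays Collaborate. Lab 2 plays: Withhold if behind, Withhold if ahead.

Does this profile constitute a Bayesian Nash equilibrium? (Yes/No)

Yes

Lab 1 plays Collaborate: E[Collaborate] = 1/2·(1) + 1/2·(1) = 1; E[Race] = -9. Best-responding. ✓
Lab 2 (research lead behind), facing Collaborate: Publish gives -3, Withhold gives 5. Proposed Withhold is best. ✓
Lab 2 (research lead ahead), facing Collaborate: Publish gives -4, Withhold gives 9. Proposed Withhold is best. ✓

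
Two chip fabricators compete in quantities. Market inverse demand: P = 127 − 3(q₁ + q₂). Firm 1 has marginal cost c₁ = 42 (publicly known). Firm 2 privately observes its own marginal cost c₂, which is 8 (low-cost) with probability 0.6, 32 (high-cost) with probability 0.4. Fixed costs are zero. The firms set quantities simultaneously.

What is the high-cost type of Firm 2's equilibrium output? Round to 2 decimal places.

12.47

Each type of Firm 2 best-responds to q₁; Firm 1 best-responds to the expected q₂ over Firm 2's types.
Firm 2 with cost c maximizes (127 − 3(q₁+q₂) − c)·q₂, giving q₂(c) = (127 − c − 3q₁)/6.
E[c₂] = 0.6·8 + 0.4·32 = 17.6
Firm 1's FOC against E[q₂] yields q₁ = (127 − 2·42 + E[c₂])/9 = (127 − 84 + 17.6)/9 = 6.73333.
q₂(high-cost) = (127 − 32 − 3·6.73333)/6 = 12.4667.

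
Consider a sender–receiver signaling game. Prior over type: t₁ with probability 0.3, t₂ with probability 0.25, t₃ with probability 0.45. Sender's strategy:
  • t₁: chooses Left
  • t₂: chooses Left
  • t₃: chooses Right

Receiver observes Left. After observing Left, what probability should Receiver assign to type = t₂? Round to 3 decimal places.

0.455

P(Left) = 0.3·1 + 0.25·1 + 0.45·0 = 0.55
P(t₂ | Left) = (0.25·1) / 0.55 = 0.25 / 0.55 = 0.454545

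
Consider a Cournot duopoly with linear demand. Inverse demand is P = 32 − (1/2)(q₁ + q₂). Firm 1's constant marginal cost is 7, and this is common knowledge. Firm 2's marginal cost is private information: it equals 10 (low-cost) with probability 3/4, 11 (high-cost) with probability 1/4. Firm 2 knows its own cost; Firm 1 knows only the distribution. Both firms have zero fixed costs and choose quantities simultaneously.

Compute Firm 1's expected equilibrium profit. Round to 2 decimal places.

177.35

Type-c best response for Firm 2: q₂(c) = (32 − c) − q₁/2.
Firm 1 maximizes expected profit; its first-order condition is 32 − q₁ − (1/2)E[q₂] − 7 = 0.
Substituting E[q₂] and solving: E[c₂] = 10.25, so q₁ = (32 − 2·7 + 10.25)/(3/2) = 18.8333.
E[P] = 32 − (1/2)·(q₁ + E[q₂]) = 16.4167; Firm 1's expected profit = (E[P] − 7)·q₁ = (16.4167 − 7)·18.8333 = 177.347.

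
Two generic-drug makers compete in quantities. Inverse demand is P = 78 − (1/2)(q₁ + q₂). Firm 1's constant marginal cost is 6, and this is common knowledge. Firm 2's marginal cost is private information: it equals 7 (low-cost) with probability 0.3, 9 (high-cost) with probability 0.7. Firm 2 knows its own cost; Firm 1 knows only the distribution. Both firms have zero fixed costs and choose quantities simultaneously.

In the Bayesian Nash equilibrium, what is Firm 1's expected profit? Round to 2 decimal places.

1230.08

Each type of Firm 2 best-responds to q₁; Firm 1 best-responds to the expected q₂ over Firm 2's types.
Firm 2 with cost c maximizes (78 − (1/2)(q₁+q₂) − c)·q₂, giving q₂(c) = (78 − c − (1/2)q₁).
E[c₂] = 0.3·7 + 0.7·9 = 8.4
Firm 1's FOC against E[q₂] yields q₁ = (78 − 2·6 + E[c₂])/(3/2) = (78 − 12 + 8.4)/(3/2) = 49.6.
E[P] = 78 − (1/2)·(q₁ + E[q₂]) = 30.8; Firm 1's expected profit = (E[P] − 6)·q₁ = (30.8 − 6)·49.6 = 1230.08.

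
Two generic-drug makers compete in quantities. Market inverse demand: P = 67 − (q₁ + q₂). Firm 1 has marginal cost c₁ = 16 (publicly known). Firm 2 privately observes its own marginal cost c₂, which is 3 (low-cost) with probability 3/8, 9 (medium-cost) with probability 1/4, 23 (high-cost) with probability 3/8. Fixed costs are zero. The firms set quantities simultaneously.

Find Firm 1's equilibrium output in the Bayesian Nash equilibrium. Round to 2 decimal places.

15.67

Type-c best response for Firm 2: q₂(c) = (67 − c)/2 − q₁/2.
Firm 1 maximizes expected profit; its first-order condition is 67 − 2q₁ − E[q₂] − 16 = 0.
Substituting E[q₂] and solving: E[c₂] = 12, so q₁ = (67 − 2·16 + 12)/3 = 15.6667.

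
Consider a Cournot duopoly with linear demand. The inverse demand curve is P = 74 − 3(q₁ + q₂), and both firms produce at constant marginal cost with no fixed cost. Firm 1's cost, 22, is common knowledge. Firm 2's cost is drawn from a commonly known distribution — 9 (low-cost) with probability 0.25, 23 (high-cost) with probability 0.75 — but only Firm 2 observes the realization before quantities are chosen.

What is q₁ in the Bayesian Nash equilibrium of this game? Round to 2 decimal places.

Each type of Firm 2 best-responds to q₁; Firm 1 best-responds to the expected q₂ over Firm 2's types.
Firm 2 with cost c maximizes (74 − 3(q₁+q₂) − c)·q₂, giving q₂(c) = (74 − c − 3q₁)/6.
E[c₂] = 0.25·9 + 0.75·23 = 19.5
Firm 1's FOC against E[q₂] yields q₁ = (74 − 2·22 + E[c₂])/9 = (74 − 44 + 19.5)/9 = 5.5.

5.50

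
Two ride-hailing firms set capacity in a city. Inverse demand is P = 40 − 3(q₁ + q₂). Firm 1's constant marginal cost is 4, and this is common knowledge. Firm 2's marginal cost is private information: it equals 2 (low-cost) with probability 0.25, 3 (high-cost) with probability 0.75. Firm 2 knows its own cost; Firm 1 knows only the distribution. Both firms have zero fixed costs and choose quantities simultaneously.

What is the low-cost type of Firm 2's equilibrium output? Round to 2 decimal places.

4.40

Type-c best response for Firm 2: q₂(c) = (40 − c)/6 − q₁/2.
Firm 1 maximizes expected profit; its first-order condition is 40 − 6q₁ − 3E[q₂] − 4 = 0.
Substituting E[q₂] and solving: E[c₂] = 2.75, so q₁ = (40 − 2·4 + 2.75)/9 = 3.86111.
q₂(low-cost) = (40 − 2 − 3·3.86111)/6 = 4.40278.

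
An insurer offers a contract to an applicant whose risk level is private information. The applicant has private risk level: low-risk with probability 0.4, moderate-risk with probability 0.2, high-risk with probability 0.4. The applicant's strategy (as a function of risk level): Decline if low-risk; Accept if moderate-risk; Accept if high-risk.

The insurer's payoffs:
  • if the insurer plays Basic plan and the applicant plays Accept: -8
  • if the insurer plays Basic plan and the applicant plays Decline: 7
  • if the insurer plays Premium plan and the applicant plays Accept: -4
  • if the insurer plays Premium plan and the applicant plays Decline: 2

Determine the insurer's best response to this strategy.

E[Basic plan] = 0.4·(7) + 0.2·(-8) + 0.4·(-8) = -2
E[Premium plan] = 0.4·(2) + 0.2·(-4) + 0.4·(-4) = -1.6
Best response: Premium plan (-1.6 is the largest).

Premium plan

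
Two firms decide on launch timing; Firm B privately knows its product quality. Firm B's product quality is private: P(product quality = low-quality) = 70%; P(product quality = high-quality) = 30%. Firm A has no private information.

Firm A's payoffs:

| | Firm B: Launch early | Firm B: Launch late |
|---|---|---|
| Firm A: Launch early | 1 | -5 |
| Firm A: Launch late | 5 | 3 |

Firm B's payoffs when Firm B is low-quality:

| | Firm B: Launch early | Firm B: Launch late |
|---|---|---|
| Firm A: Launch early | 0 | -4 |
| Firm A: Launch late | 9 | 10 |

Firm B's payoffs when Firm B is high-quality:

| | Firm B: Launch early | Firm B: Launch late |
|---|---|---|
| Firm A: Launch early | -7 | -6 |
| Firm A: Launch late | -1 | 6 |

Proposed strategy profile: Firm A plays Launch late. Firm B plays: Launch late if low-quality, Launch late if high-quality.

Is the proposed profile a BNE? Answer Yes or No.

Yes

Firm A plays Launch late: E[Launch late] = 0.7·(3) + 0.3·(3) = 3; E[Launch early] = -5. Best-responding. ✓
Firm B (product quality low-quality), facing Launch late: Launch early gives 9, Launch late gives 10. Proposed Launch late is best. ✓
Firm B (product quality high-quality), facing Launch late: Launch early gives -1, Launch late gives 6. Proposed Launch late is best. ✓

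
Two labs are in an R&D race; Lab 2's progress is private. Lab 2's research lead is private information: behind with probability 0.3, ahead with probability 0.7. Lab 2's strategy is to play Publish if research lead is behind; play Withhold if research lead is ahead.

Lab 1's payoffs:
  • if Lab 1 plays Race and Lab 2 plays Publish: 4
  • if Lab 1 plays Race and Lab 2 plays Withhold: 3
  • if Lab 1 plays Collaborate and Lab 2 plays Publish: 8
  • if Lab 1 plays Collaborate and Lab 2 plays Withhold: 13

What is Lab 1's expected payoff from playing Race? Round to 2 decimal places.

3.30

E[Race] = 0.3·4 + 0.7·3 = 1.2 + 2.1 = 3.3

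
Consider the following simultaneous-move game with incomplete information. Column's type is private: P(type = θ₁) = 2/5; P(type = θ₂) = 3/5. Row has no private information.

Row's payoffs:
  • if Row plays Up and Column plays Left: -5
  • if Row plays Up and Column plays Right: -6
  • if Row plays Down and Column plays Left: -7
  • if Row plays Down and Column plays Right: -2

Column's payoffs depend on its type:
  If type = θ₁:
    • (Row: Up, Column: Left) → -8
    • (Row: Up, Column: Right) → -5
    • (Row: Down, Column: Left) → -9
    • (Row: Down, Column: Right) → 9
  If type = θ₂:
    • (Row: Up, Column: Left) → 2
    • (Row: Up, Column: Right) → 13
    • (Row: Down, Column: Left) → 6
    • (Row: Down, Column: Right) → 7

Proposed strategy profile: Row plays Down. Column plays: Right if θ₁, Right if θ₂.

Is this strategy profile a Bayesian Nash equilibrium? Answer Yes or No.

Row plays Down: E[Down] = 2/5·(-2) + 3/5·(-2) = -2; E[Up] = -6. Best-responding. ✓
Column (type θ₁), facing Down: Left gives -9, Right gives 9. Proposed Right is best. ✓
Column (type θ₂), facing Down: Left gives 6, Right gives 7. Proposed Right is best. ✓

Yes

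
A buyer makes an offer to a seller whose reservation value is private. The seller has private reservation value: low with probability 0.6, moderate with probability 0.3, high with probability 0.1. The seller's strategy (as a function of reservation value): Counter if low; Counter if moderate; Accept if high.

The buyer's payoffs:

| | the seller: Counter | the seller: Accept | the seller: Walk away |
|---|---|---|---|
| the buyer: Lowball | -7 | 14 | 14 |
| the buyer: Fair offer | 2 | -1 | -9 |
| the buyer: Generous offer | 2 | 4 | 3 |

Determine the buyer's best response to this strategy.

Generous offer

E[Lowball] = 0.6·(-7) + 0.3·(-7) + 0.1·(14) = -4.9
E[Fair offer] = 0.6·(2) + 0.3·(2) + 0.1·(-1) = 1.7
E[Generous offer] = 0.6·(2) + 0.3·(2) + 0.1·(4) = 2.2
Best response: Generous offer (2.2 is the largest).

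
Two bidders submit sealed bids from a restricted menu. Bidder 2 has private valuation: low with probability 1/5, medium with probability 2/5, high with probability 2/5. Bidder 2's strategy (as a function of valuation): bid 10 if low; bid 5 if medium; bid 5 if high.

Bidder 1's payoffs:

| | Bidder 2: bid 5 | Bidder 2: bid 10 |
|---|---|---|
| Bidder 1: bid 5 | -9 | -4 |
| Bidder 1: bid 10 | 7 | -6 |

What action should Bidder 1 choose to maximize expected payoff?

E[bid 5] = 1/5·(-4) + 2/5·(-9) + 2/5·(-9) = -8
E[bid 10] = 1/5·(-6) + 2/5·(7) + 2/5·(7) = 22/5
Best response: bid 10 (22/5 is the largest).

bid 10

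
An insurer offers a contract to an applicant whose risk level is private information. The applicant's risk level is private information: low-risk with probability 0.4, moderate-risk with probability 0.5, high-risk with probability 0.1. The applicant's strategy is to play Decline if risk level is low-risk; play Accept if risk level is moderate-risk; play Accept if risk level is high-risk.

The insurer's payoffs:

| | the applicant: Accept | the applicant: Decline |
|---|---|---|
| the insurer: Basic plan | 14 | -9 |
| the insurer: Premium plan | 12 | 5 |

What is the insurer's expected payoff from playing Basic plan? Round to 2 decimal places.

4.80

E[Basic plan] = 0.4·(-9) + 0.5·14 + 0.1·14 = (-3.6) + 7 + 1.4 = 4.8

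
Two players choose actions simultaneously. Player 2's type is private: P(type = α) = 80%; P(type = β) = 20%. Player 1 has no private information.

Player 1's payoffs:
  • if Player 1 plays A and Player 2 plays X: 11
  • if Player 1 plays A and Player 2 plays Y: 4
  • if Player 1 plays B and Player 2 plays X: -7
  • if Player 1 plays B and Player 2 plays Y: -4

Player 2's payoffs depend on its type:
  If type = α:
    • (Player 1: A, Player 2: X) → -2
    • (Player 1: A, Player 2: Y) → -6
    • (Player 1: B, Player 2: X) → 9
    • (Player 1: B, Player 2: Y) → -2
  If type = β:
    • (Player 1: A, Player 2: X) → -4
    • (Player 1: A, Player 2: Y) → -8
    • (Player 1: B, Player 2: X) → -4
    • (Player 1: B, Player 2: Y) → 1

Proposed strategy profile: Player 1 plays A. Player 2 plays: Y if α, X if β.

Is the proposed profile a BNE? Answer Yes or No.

Player 1 plays A: E[A] = 0.8·(4) + 0.2·(11) = 5.4; E[B] = -4.6. Best-responding. ✓
Player 2 (type α), facing A: X gives -2, Y gives -6. Proposed Y is not best — profitable deviation exists. ✗
Player 2 (type β), facing A: X gives -4, Y gives -8. Proposed X is best. ✓

No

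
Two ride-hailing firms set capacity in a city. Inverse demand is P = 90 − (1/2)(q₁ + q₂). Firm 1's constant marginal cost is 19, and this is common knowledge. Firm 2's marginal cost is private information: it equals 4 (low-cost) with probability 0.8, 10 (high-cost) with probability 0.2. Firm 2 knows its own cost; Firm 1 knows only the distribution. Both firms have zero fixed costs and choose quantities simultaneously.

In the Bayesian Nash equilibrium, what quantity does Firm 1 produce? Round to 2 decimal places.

38.13

Each type of Firm 2 best-responds to q₁; Firm 1 best-responds to the expected q₂ over Firm 2's types.
Firm 2 with cost c maximizes (90 − (1/2)(q₁+q₂) − c)·q₂, giving q₂(c) = (90 − c − (1/2)q₁).
E[c₂] = 0.8·4 + 0.2·10 = 5.2
Firm 1's FOC against E[q₂] yields q₁ = (90 − 2·19 + E[c₂])/(3/2) = (90 − 38 + 5.2)/(3/2) = 38.1333.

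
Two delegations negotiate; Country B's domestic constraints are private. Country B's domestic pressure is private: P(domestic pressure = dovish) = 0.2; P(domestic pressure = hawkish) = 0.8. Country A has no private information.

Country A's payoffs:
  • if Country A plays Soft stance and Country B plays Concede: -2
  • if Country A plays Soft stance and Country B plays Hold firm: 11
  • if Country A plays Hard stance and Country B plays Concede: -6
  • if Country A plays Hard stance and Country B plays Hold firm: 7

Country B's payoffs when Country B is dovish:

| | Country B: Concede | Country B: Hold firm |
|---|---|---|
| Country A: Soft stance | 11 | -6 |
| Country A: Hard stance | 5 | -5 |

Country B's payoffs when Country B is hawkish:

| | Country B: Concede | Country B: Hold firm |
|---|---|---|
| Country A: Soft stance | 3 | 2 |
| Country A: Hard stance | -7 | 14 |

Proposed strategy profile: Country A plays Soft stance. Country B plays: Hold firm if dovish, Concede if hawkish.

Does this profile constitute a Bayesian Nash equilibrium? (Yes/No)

No

A profile is a BNE iff every type of every player is best-responding given beliefs about the other side.
Country A plays Soft stance: E[Soft stance] = 0.2·(11) + 0.8·(-2) = 0.6; E[Hard stance] = -3.4. Best-responding. ✓
Country B (domestic pressure dovish), facing Soft stance: Concede gives 11, Hold firm gives -6. Proposed Hold firm is not best — profitable deviation exists. ✗
Country B (domestic pressure hawkish), facing Soft stance: Concede gives 3, Hold firm gives 2. Proposed Concede is best. ✓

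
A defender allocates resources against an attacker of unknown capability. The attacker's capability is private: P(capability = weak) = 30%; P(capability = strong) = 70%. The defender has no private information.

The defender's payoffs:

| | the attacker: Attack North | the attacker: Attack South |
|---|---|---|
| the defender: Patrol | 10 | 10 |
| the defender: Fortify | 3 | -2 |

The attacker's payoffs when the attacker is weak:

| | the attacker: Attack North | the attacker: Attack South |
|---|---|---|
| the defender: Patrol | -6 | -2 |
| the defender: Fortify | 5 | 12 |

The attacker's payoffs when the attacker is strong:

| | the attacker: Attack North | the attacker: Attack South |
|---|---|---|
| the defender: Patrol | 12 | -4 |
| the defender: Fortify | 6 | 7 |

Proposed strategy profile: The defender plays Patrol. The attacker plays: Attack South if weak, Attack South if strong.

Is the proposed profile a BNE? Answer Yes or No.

No

The defender plays Patrol: E[Patrol] = 0.3·(10) + 0.7·(10) = 10; E[Fortify] = -2. Best-responding. ✓
The attacker (capability weak), facing Patrol: Attack North gives -6, Attack South gives -2. Proposed Attack South is best. ✓
The attacker (capability strong), facing Patrol: Attack North gives 12, Attack South gives -4. Proposed Attack South is not best — profitable deviation exists. ✗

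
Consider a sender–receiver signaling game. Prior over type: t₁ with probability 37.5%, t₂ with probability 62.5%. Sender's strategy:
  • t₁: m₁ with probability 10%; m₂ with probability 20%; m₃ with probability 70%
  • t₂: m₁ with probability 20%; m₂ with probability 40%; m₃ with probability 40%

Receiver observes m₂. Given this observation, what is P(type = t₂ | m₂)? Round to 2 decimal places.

P(m₂) = 0.375·0.2 + 0.625·0.4 = 0.325
P(t₂ | m₂) = (0.625·0.4) / 0.325 = 0.25 / 0.325 = 0.769231

0.77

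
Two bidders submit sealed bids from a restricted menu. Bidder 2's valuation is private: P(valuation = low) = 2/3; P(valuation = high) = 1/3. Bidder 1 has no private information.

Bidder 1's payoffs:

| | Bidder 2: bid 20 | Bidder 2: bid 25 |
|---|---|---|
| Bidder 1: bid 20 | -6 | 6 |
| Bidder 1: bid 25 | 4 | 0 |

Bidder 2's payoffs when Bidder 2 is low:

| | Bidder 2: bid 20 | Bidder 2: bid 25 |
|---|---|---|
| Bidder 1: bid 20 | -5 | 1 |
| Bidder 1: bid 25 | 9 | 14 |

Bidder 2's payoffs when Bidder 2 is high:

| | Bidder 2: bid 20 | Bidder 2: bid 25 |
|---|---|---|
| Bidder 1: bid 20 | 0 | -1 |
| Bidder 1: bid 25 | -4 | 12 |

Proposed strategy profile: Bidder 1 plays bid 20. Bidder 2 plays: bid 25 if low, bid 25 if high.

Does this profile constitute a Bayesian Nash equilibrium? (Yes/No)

No

Bidder 1 plays bid 20: E[bid 20] = 2/3·(6) + 1/3·(6) = 6; E[bid 25] = 0. Best-responding. ✓
Bidder 2 (valuation low), facing bid 20: bid 20 gives -5, bid 25 gives 1. Proposed bid 25 is best. ✓
Bidder 2 (valuation high), facing bid 20: bid 20 gives 0, bid 25 gives -1. Proposed bid 25 is not best — profitable deviation exists. ✗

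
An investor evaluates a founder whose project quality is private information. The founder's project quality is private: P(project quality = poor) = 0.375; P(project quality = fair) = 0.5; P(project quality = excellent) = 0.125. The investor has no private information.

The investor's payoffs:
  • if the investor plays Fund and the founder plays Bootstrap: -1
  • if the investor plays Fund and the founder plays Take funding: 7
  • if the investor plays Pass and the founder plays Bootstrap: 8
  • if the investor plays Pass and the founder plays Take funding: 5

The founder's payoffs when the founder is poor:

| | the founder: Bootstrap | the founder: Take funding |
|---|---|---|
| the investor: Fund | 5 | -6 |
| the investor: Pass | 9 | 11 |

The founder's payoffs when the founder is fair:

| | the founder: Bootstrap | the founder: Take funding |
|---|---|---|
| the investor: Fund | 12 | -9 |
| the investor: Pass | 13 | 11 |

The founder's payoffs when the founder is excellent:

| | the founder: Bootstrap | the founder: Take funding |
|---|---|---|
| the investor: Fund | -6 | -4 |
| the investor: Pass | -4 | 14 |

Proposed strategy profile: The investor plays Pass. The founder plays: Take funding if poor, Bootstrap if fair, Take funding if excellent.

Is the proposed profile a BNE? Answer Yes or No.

The investor plays Pass: E[Pass] = 0.375·(5) + 0.5·(8) + 0.125·(5) = 6.5; E[Fund] = 3. Best-responding. ✓
The founder (project quality poor), facing Pass: Bootstrap gives 9, Take funding gives 11. Proposed Take funding is best. ✓
The founder (project quality fair), facing Pass: Bootstrap gives 13, Take funding gives 11. Proposed Bootstrap is best. ✓
The founder (project quality excellent), facing Pass: Bootstrap gives -4, Take funding gives 14. Proposed Take funding is best. ✓

Yes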